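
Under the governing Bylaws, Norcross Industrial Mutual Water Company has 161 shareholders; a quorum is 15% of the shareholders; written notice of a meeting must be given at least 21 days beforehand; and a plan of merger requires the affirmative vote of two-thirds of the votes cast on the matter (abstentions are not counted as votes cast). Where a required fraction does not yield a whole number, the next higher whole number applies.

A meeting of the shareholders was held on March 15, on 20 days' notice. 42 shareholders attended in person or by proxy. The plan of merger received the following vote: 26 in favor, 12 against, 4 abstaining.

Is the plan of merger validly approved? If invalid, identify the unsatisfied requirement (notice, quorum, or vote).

Notice: 20 days given; 21 required. Not satisfied.
Quorum: 15% of 161 = 24.15, rounded up to 25; 42 present. Satisfied.
Vote: requires two-thirds of the votes cast (42 − 4 abstaining = 38); 2/3 of 38 = 25.33, rounded up to 26, so 26 needed; 26 in favor. Satisfied.

Invalid — notice requirement not satisfied.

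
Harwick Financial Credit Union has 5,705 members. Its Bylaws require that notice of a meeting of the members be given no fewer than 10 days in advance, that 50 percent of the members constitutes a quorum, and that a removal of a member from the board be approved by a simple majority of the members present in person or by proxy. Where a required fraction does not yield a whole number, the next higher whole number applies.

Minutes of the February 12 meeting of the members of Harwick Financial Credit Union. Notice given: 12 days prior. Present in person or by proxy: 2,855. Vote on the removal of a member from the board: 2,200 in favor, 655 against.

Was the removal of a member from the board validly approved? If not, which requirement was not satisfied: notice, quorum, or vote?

Valid — all requirements satisfied.

Notice: 12 days given; 10 required. Satisfied.
Quorum: 50% of 5,705 = 2,852.50, rounded up to 2,853; 2,855 present. Satisfied.
Vote: requires a majority of those present (2,855); a majority of 2855 is 1428, so 1,428 needed; 2,200 in favor. Satisfied.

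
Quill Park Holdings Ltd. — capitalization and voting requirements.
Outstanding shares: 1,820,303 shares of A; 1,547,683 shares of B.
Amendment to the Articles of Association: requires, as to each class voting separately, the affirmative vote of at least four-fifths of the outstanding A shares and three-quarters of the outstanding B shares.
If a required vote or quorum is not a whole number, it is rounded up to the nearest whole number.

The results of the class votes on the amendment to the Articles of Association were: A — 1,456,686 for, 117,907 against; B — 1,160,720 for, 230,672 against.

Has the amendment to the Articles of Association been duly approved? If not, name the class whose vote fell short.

Not approved — the B shares did not give the required vote.

A: 4/5 of 1820303 = 1456242.40, rounded up to 1456243; 1,456,243 required, 1,456,686 in favor — approved.
B: 3/4 of 1547683 = 1160762.25, rounded up to 1160763; 1,160,763 required, 1,160,720 in favor — not approved.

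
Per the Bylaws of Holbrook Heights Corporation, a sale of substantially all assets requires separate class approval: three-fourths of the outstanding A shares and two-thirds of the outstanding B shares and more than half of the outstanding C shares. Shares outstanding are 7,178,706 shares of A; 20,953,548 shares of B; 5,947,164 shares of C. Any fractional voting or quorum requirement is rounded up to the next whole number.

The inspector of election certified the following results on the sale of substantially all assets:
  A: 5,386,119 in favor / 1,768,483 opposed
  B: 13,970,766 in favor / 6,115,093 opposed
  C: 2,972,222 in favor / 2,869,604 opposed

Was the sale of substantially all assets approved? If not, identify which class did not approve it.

Not approved — the C shares did not give the required vote.

A: 3/4 of 7178706 = 5384029.50, rounded up to 5384030; 5,384,030 required, 5,386,119 in favor — approved.
B: 2/3 of 20953548 = 13969032; 13,969,032 required, 13,970,766 in favor — approved.
C: a majority of 5947164 is 2973583; 2,973,583 required, 2,972,222 in favor — not approved.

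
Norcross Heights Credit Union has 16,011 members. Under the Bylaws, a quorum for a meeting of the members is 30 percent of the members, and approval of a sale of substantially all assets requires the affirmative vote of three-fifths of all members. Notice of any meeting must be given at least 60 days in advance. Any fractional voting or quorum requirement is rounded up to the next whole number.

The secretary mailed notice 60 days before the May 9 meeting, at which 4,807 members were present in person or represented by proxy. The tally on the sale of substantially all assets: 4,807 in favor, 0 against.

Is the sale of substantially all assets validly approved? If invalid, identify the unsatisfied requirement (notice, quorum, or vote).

Notice: 60 days given; 60 required. Satisfied.
Quorum: 30% of 16,011 = 4,803.30, rounded up to 4,804; 4,807 present. Satisfied.
Vote: requires three-fifths of all members (16,011); 3/5 of 16011 = 9606.60, rounded up to 9607, so 9,607 needed; 4,807 in favor. Not satisfied.

Invalid — vote requirement not satisfied.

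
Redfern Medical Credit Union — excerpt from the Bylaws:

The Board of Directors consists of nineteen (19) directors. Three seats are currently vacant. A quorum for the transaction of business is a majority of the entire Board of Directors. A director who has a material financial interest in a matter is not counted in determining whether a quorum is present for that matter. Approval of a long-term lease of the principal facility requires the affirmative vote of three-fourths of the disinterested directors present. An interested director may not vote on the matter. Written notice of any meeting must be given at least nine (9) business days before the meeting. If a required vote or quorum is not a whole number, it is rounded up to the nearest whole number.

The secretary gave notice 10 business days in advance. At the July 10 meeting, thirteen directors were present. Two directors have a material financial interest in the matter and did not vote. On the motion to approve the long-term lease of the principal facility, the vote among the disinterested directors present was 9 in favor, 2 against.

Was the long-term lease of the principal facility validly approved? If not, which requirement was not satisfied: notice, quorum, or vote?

Notice: 10 business days given; 9 required (10 ≥ 9). Satisfied.
Quorum: 13 present, but the 2 interested directors do not count, leaving 11. Quorum is 10. Satisfied.
Vote: the long-term lease of the principal facility requires three-fourths of the disinterested directors present (13 − 2 = 11). 3/4 of 11 = 8.25, rounded up to 9, so 9 affirmative votes are needed; 9 voted in favor. Satisfied.

Valid — all requirements satisfied.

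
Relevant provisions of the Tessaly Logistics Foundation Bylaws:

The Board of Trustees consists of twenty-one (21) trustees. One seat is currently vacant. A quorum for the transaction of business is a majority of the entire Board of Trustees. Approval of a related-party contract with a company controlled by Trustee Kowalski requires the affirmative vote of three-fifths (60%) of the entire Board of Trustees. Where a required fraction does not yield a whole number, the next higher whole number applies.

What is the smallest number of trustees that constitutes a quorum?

11

A majority of 21 is 11.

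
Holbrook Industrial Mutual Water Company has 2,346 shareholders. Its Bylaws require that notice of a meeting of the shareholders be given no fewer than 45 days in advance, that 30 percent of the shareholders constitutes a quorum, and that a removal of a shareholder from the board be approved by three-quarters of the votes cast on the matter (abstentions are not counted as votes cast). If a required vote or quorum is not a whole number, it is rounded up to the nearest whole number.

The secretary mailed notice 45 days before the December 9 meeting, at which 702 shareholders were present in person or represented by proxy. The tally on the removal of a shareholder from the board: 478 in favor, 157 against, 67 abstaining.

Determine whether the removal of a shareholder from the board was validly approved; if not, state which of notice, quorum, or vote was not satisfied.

Notice: 45 days given; 45 required. Satisfied.
Quorum: 30% of 2,346 = 703.80, rounded up to 704; 702 present. Not satisfied.
Vote: requires three-fourths of the votes cast (702 − 67 abstaining = 635); 3/4 of 635 = 476.25, rounded up to 477, so 477 needed; 478 in favor. Satisfied.

Invalid — quorum requirement not satisfied.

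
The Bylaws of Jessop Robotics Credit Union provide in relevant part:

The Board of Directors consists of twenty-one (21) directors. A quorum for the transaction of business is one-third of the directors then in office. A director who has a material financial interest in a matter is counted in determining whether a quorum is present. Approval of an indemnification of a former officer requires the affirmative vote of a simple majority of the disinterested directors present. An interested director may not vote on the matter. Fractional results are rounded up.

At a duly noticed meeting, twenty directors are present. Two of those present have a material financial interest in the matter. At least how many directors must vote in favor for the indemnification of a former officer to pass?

The indemnification of a former officer requires a majority of the disinterested directors present (20 − 2 = 18).
A majority of 18 is 10.

10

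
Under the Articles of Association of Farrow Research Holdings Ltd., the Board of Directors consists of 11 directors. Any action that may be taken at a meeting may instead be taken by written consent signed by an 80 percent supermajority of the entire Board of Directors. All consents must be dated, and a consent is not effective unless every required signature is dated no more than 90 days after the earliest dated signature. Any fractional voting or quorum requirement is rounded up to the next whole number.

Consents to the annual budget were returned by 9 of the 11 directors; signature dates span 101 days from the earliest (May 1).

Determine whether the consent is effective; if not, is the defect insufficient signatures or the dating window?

Not effective — dating-window requirement not satisfied.

Signatures required: an 80 percent supermajority of 11 — 4/5 of 11 = 8.80, rounded up to 9, so 9 needed; 9 signed. Sufficient.
Dating window: the latest signature is 101 days after the earliest; the limit is 90 days. Outside the window.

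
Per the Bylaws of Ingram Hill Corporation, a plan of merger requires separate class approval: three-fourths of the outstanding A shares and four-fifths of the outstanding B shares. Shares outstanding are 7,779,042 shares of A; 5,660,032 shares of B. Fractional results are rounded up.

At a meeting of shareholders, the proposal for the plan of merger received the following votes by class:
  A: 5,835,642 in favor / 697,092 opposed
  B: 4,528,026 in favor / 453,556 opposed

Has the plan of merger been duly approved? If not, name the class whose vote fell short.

Approved — every class gave the required vote.

A: 3/4 of 7779042 = 5834281.50, rounded up to 5834282; 5,834,282 required, 5,835,642 in favor — approved.
B: 4/5 of 5660032 = 4528025.60, rounded up to 4528026; 4,528,026 required, 4,528,026 in favor — approved.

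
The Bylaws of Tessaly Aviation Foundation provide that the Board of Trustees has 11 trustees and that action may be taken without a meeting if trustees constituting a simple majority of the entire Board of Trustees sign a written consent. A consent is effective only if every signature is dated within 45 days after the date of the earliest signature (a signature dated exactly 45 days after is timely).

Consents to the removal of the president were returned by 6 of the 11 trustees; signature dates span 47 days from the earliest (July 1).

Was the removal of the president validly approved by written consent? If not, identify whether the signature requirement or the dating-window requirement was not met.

Signatures required: a simple majority of 11 — a majority of 11 is 6, so 6 needed; 6 signed. Sufficient.
Dating window: the latest signature is 47 days after the earliest; the limit is 45 days. Outside the window.

Not effective — dating-window requirement not satisfied.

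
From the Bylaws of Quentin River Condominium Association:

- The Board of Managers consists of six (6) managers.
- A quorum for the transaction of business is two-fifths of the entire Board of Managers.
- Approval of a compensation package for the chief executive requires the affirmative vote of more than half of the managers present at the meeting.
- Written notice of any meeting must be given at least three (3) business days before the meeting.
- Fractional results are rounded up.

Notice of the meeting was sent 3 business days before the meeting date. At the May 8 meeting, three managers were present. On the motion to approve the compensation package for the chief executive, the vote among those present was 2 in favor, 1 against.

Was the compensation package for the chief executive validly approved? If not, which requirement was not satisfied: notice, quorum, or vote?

Notice: 3 business days given; 3 required (3 ≥ 3). Satisfied.
Quorum: 3 present; quorum is 3. Satisfied.
Vote: the compensation package for the chief executive requires a majority of the managers present (3). A majority of 3 is 2, so 2 affirmative votes are needed; 2 voted in favor. Satisfied.

Valid — all requirements satisfied.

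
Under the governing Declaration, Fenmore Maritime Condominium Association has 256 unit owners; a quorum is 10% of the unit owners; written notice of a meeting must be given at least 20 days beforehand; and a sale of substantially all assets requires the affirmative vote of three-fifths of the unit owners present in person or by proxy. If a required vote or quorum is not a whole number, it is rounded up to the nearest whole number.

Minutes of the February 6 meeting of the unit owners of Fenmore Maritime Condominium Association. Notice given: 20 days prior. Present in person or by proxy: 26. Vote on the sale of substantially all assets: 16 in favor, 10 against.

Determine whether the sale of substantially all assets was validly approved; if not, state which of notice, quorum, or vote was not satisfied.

Notice: 20 days given; 20 required. Satisfied.
Quorum: 10% of 256 = 25.60, rounded up to 26; 26 present. Satisfied.
Vote: requires three-fifths of those present (26); 3/5 of 26 = 15.60, rounded up to 16, so 16 needed; 16 in favor. Satisfied.

Valid — all requirements satisfied.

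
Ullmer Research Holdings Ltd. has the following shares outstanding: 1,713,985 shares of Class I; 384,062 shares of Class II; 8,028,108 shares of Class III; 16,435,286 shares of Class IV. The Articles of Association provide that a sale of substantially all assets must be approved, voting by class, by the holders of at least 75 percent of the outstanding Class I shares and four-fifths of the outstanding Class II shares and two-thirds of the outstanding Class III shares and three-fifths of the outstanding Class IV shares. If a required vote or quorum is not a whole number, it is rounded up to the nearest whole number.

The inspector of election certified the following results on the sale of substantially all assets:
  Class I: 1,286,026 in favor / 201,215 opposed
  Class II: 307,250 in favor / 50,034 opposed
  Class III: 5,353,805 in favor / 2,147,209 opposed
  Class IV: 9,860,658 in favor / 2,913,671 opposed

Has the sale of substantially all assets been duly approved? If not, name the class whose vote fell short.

Class I: 3/4 of 1713985 = 1285488.75, rounded up to 1285489; 1,285,489 required, 1,286,026 in favor — approved.
Class II: 4/5 of 384062 = 307249.60, rounded up to 307250; 307,250 required, 307,250 in favor — approved.
Class III: 2/3 of 8028108 = 5352072; 5,352,072 required, 5,353,805 in favor — approved.
Class IV: 3/5 of 16435286 = 9861171.60, rounded up to 9861172; 9,861,172 required, 9,860,658 in favor — not approved.

Not approved — the Class IV shares did not give the required vote.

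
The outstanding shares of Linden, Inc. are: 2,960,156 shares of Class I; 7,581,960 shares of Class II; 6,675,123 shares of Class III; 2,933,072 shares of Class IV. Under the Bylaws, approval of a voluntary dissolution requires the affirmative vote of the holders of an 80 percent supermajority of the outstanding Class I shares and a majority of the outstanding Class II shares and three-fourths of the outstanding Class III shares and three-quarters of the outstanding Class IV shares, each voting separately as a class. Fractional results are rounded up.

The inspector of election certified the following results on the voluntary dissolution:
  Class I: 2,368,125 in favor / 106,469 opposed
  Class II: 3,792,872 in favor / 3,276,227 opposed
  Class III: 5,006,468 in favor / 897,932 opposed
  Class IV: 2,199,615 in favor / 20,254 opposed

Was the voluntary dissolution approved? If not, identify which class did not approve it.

Class I: 4/5 of 2960156 = 2368124.80, rounded up to 2368125; 2,368,125 required, 2,368,125 in favor — approved.
Class II: a majority of 7581960 is 3790981; 3,790,981 required, 3,792,872 in favor — approved.
Class III: 3/4 of 6675123 = 5006342.25, rounded up to 5006343; 5,006,343 required, 5,006,468 in favor — approved.
Class IV: 3/4 of 2933072 = 2199804; 2,199,804 required, 2,199,615 in favor — not approved.

Not approved — the Class IV shares did not give the required vote.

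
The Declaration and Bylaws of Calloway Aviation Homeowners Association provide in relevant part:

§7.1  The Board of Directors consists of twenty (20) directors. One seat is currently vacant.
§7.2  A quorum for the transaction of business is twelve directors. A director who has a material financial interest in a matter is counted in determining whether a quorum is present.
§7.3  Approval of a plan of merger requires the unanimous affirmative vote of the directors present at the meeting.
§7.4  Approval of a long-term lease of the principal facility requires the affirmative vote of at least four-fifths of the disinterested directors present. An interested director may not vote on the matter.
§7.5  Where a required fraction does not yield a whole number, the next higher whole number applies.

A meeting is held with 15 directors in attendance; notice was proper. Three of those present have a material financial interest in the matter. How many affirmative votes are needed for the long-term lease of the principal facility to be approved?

The long-term lease of the principal facility requires four-fifths of the disinterested directors present (15 − 3 = 12).
4/5 of 12 = 9.60, rounded up to 10.

10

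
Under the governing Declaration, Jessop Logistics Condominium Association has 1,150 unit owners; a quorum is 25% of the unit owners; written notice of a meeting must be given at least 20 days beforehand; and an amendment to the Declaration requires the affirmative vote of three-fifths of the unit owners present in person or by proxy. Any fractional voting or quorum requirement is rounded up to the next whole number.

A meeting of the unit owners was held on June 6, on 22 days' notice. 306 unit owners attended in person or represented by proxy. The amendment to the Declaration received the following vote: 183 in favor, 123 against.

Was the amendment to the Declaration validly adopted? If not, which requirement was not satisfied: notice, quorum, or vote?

Notice: 22 days given; 20 required. Satisfied.
Quorum: 25% of 1,150 = 287.50, rounded up to 288; 306 present. Satisfied.
Vote: requires three-fifths of those present (306); 3/5 of 306 = 183.60, rounded up to 184, so 184 needed; 183 in favor. Not satisfied.

Invalid — vote requirement not satisfied.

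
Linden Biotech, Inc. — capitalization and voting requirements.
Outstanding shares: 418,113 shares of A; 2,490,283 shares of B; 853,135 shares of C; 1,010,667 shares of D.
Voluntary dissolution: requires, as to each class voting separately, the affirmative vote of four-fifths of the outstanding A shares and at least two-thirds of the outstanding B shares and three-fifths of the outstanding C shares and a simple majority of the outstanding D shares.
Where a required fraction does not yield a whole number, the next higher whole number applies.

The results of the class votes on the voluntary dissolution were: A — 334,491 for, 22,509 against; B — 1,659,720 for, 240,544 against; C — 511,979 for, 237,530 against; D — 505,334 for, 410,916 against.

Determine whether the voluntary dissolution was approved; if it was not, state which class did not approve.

Not approved — the B shares did not give the required vote.

A: 4/5 of 418113 = 334490.40, rounded up to 334491; 334,491 required, 334,491 in favor — approved.
B: 2/3 of 2490283 = 1660188.67, rounded up to 1660189; 1,660,189 required, 1,659,720 in favor — not approved.
C: 3/5 of 853135 = 511881; 511,881 required, 511,979 in favor — approved.
D: a majority of 1010667 is 505334; 505,334 required, 505,334 in favor — approved.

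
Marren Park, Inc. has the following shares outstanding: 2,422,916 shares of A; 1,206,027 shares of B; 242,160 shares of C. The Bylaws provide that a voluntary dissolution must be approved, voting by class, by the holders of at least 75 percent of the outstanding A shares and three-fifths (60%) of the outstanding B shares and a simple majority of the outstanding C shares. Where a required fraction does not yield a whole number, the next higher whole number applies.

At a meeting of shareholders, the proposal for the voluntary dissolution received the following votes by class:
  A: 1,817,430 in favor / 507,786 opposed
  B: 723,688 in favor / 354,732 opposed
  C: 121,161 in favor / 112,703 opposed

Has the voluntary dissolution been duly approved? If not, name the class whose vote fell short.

A: 3/4 of 2422916 = 1817187; 1,817,187 required, 1,817,430 in favor — approved.
B: 3/5 of 1206027 = 723616.20, rounded up to 723617; 723,617 required, 723,688 in favor — approved.
C: a majority of 242160 is 121081; 121,081 required, 121,161 in favor — approved.

Approved — every class gave the required vote.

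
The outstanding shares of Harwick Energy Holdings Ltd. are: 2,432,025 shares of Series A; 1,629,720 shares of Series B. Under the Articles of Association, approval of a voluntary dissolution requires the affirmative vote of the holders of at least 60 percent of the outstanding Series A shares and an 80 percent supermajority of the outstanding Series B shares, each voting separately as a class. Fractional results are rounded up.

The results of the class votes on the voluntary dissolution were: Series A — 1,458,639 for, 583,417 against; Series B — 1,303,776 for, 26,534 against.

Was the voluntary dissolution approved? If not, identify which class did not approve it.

Series A: 3/5 of 2432025 = 1459215; 1,459,215 required, 1,458,639 in favor — not approved.
Series B: 4/5 of 1629720 = 1303776; 1,303,776 required, 1,303,776 in favor — approved.

Not approved — the Series A shares did not give the required vote.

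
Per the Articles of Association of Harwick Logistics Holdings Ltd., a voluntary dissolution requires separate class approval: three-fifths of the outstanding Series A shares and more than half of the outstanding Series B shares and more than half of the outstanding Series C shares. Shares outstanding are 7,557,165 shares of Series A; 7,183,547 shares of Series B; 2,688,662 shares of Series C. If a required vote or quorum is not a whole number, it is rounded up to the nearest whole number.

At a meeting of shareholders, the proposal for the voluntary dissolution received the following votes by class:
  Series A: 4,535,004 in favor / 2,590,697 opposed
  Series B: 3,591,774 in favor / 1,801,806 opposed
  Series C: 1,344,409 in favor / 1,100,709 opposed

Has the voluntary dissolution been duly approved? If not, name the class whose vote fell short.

Series A: 3/5 of 7557165 = 4534299; 4,534,299 required, 4,535,004 in favor — approved.
Series B: a majority of 7183547 is 3591774; 3,591,774 required, 3,591,774 in favor — approved.
Series C: a majority of 2688662 is 1344332; 1,344,332 required, 1,344,409 in favor — approved.

Approved — every class gave the required vote.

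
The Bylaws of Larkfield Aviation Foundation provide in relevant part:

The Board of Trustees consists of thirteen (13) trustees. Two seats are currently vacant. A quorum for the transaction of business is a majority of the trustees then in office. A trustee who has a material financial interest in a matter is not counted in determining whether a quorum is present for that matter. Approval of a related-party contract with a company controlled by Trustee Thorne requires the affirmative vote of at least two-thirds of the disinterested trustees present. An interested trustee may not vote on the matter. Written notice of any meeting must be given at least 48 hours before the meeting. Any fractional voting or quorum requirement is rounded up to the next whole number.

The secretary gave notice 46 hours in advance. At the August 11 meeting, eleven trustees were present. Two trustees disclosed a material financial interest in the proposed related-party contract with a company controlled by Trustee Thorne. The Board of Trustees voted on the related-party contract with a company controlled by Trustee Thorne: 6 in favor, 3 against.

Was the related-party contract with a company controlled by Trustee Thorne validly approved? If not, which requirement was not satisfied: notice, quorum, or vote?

Notice: 46 hours given; 48 required (46 < 48). Not satisfied.
Quorum: 11 present, but the 2 interested trustees do not count, leaving 9. Quorum is 6. Satisfied.
Vote: the related-party contract with a company controlled by Trustee Thorne requires two-thirds of the disinterested trustees present (11 − 2 = 9). 2/3 of 9 = 6, so 6 affirmative votes are needed; 6 voted in favor. Satisfied.

Invalid — notice requirement not satisfied.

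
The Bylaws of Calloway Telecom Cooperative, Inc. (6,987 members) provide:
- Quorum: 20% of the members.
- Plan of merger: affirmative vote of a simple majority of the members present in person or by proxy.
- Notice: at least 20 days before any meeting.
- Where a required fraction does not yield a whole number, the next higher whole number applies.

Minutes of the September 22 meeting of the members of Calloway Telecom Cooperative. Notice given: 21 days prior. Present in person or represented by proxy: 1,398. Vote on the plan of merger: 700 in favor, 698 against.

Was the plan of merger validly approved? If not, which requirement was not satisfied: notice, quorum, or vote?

Valid — all requirements satisfied.

Notice: 21 days given; 20 required. Satisfied.
Quorum: 20% of 6,987 = 1,397.40, rounded up to 1,398; 1,398 present. Satisfied.
Vote: requires a majority of those present (1,398); a majority of 1398 is 700, so 700 needed; 700 in favor. Satisfied.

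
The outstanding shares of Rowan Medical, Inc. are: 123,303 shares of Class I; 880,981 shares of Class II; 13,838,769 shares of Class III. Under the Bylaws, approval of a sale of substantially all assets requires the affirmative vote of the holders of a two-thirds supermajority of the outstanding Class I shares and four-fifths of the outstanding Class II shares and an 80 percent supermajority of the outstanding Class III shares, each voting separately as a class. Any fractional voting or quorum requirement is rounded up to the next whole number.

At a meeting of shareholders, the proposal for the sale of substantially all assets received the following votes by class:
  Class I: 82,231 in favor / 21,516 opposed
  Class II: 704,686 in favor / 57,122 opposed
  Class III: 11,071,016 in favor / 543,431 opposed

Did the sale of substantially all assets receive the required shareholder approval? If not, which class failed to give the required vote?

Not approved — the Class II shares did not give the required vote.

Class I: 2/3 of 123303 = 82202; 82,202 required, 82,231 in favor — approved.
Class II: 4/5 of 880981 = 704784.80, rounded up to 704785; 704,785 required, 704,686 in favor — not approved.
Class III: 4/5 of 13838769 = 11071015.20, rounded up to 11071016; 11,071,016 required, 11,071,016 in favor — approved.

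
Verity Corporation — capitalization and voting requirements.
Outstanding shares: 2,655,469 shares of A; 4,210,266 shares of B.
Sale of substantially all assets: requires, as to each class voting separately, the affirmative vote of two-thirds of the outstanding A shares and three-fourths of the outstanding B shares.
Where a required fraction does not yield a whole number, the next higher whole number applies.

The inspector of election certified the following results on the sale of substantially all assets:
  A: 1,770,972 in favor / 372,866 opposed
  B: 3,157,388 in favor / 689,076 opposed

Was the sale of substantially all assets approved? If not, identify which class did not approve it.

Not approved — the B shares did not give the required vote.

A: 2/3 of 2655469 = 1770312.67, rounded up to 1770313; 1,770,313 required, 1,770,972 in favor — approved.
B: 3/4 of 4210266 = 3157699.50, rounded up to 3157700; 3,157,700 required, 3,157,388 in favor — not approved.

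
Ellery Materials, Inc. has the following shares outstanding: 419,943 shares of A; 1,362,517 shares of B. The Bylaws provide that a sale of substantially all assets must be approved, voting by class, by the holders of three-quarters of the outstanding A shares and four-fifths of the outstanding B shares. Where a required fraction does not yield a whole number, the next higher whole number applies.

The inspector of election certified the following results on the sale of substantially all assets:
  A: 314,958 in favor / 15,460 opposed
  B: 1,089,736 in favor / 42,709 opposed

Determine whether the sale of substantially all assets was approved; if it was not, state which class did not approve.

Not approved — the B shares did not give the required vote.

A: 3/4 of 419943 = 314957.25, rounded up to 314958; 314,958 required, 314,958 in favor — approved.
B: 4/5 of 1362517 = 1090013.60, rounded up to 1090014; 1,090,014 required, 1,089,736 in favor — not approved.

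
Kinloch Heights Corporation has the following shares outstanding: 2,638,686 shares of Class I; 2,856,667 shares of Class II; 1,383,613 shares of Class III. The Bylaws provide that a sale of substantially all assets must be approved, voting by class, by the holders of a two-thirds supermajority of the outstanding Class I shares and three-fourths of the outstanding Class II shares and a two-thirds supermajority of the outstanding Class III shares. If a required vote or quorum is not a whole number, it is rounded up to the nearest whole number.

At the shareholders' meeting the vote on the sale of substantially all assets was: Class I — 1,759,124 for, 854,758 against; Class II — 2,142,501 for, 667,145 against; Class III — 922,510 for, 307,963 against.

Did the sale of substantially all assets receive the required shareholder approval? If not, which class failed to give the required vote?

Approved — every class gave the required vote.

Class I: 2/3 of 2638686 = 1759124; 1,759,124 required, 1,759,124 in favor — approved.
Class II: 3/4 of 2856667 = 2142500.25, rounded up to 2142501; 2,142,501 required, 2,142,501 in favor — approved.
Class III: 2/3 of 1383613 = 922408.67, rounded up to 922409; 922,409 required, 922,510 in favor — approved.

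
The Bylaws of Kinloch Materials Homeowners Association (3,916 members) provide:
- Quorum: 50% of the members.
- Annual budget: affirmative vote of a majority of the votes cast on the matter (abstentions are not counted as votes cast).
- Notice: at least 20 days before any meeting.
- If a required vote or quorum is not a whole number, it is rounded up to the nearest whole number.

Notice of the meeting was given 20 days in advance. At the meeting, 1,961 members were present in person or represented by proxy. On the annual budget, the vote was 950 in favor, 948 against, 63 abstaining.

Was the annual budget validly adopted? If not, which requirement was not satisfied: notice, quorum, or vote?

Notice: 20 days given; 20 required. Satisfied.
Quorum: 50% of 3,916 = 1,958; 1,961 present. Satisfied.
Vote: requires a majority of the votes cast (1,961 − 63 abstaining = 1,898); a majority of 1898 is 950, so 950 needed; 950 in favor. Satisfied.

Valid — all requirements satisfied.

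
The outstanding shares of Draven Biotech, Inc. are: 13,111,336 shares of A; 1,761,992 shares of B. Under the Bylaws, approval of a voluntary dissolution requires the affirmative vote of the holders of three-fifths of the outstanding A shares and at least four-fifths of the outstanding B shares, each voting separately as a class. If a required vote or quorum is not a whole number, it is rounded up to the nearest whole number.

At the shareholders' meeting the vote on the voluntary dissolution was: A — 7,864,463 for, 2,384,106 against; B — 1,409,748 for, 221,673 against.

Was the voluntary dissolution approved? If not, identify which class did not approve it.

Not approved — the A shares did not give the required vote.

A: 3/5 of 13111336 = 7866801.60, rounded up to 7866802; 7,866,802 required, 7,864,463 in favor — not approved.
B: 4/5 of 1761992 = 1409593.60, rounded up to 1409594; 1,409,594 required, 1,409,748 in favor — approved.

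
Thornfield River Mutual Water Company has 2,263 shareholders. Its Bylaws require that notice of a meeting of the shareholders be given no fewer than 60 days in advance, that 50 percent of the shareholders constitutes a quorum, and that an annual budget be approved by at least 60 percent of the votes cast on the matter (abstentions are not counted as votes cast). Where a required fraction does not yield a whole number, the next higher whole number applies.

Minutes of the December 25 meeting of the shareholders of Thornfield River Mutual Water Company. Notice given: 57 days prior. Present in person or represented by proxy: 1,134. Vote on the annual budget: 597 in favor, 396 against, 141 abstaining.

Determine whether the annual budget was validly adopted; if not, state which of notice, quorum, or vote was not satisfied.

Invalid — notice requirement not satisfied.

Notice: 57 days given; 60 required. Not satisfied.
Quorum: 50% of 2,263 = 1,131.50, rounded up to 1,132; 1,134 present. Satisfied.
Vote: requires three-fifths of the votes cast (1,134 − 141 abstaining = 993); 3/5 of 993 = 595.80, rounded up to 596, so 596 needed; 597 in favor. Satisfied.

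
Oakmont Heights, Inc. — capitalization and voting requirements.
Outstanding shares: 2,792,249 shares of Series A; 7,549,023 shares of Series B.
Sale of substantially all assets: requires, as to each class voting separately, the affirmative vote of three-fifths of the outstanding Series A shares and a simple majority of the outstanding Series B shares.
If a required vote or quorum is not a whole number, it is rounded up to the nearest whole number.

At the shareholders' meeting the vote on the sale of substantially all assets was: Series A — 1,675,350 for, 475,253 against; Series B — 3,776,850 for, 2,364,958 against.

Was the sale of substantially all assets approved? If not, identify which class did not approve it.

Approved — every class gave the required vote.

Series A: 3/5 of 2792249 = 1675349.40, rounded up to 1675350; 1,675,350 required, 1,675,350 in favor — approved.
Series B: a majority of 7549023 is 3774512; 3,774,512 required, 3,776,850 in favor — approved.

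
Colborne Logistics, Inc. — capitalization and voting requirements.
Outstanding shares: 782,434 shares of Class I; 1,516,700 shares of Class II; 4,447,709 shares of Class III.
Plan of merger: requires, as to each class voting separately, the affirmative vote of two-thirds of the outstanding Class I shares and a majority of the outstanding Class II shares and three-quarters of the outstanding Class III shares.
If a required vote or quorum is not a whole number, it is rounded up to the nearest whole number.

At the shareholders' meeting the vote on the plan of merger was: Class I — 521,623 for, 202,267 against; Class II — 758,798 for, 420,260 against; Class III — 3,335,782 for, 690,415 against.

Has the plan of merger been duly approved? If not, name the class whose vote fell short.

Approved — every class gave the required vote.

Class I: 2/3 of 782434 = 521622.67, rounded up to 521623; 521,623 required, 521,623 in favor — approved.
Class II: a majority of 1516700 is 758351; 758,351 required, 758,798 in favor — approved.
Class III: 3/4 of 4447709 = 3335781.75, rounded up to 3335782; 3,335,782 required, 3,335,782 in favor — approved.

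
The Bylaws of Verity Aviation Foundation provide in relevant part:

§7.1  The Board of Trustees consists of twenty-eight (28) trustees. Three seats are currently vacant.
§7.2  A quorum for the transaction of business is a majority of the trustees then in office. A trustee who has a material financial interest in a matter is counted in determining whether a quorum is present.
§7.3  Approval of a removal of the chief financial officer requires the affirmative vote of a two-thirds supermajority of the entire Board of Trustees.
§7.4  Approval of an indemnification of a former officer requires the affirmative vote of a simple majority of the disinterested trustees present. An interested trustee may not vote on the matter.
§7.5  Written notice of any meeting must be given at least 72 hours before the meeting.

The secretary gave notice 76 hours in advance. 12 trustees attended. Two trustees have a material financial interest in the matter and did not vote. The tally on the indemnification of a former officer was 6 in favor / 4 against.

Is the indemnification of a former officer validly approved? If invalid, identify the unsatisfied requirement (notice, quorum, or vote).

Invalid — quorum requirement not satisfied.

Notice: 76 hours given; 72 required (76 ≥ 72). Satisfied.
Quorum: 12 present (interested trustees count toward quorum); quorum is 13. Not satisfied.
Vote: the indemnification of a former officer requires a majority of the disinterested trustees present (12 − 2 = 10). A majority of 10 is 6, so 6 affirmative votes are needed; 6 voted in favor. Satisfied. (Moot — without a quorum no business can be validly transacted.)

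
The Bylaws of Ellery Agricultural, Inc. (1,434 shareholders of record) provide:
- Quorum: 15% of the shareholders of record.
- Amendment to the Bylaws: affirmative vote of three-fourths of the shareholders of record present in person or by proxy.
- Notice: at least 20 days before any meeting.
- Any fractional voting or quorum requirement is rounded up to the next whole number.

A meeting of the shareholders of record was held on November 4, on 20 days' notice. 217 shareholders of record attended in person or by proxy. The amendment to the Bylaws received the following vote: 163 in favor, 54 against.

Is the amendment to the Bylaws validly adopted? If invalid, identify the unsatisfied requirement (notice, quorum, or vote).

Valid — all requirements satisfied.

Notice: 20 days given; 20 required. Satisfied.
Quorum: 15% of 1,434 = 215.10, rounded up to 216; 217 present. Satisfied.
Vote: requires three-fourths of those present (217); 3/4 of 217 = 162.75, rounded up to 163, so 163 needed; 163 in favor. Satisfied.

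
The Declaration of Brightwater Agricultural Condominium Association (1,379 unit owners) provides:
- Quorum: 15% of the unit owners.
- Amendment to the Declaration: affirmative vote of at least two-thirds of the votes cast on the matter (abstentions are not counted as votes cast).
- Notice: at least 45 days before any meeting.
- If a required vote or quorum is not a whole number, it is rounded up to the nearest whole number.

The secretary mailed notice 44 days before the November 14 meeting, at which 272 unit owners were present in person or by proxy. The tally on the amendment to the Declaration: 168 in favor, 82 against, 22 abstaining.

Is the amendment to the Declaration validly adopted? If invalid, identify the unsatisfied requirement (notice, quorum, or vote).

Invalid — notice requirement not satisfied.

Notice: 44 days given; 45 required. Not satisfied.
Quorum: 15% of 1,379 = 206.85, rounded up to 207; 272 present. Satisfied.
Vote: requires two-thirds of the votes cast (272 − 22 abstaining = 250); 2/3 of 250 = 166.67, rounded up to 167, so 167 needed; 168 in favor. Satisfied.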